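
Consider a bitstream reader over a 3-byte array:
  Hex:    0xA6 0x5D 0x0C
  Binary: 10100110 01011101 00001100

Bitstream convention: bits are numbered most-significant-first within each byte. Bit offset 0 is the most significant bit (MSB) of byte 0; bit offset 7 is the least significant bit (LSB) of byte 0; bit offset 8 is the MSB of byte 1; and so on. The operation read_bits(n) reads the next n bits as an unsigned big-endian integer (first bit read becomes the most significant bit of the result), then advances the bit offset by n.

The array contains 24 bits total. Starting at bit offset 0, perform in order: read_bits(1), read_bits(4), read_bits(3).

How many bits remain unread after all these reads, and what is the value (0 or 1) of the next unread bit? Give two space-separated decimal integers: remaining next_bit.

Read 1: bits[0:1] width=1 -> value=1 (bin 1); offset now 1 = byte 0 bit 1; 23 bits remain
Read 2: bits[1:5] width=4 -> value=4 (bin 0100); offset now 5 = byte 0 bit 5; 19 bits remain
Read 3: bits[5:8] width=3 -> value=6 (bin 110); offset now 8 = byte 1 bit 0; 16 bits remain

Answer: 16 0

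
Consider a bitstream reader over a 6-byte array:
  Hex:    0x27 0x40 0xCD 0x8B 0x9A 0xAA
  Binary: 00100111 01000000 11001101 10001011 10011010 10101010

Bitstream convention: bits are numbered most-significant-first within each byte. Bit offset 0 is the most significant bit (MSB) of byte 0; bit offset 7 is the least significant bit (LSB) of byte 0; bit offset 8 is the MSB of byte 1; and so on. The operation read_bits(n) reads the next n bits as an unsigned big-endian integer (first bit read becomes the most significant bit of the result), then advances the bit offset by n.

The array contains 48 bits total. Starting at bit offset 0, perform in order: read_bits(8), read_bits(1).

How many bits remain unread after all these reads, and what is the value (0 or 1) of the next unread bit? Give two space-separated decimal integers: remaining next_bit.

Answer: 39 1

Derivation:
Read 1: bits[0:8] width=8 -> value=39 (bin 00100111); offset now 8 = byte 1 bit 0; 40 bits remain
Read 2: bits[8:9] width=1 -> value=0 (bin 0); offset now 9 = byte 1 bit 1; 39 bits remain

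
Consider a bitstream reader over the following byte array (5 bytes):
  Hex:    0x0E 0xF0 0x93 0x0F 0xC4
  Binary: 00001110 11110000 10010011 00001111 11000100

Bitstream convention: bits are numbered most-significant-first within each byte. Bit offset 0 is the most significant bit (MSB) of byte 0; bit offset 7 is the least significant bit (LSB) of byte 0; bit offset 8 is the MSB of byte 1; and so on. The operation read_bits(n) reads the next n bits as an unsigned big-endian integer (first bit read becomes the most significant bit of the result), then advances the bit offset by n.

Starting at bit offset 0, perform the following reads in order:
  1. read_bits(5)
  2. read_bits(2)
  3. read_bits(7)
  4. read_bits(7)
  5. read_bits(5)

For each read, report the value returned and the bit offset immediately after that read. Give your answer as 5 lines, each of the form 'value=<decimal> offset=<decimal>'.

Read 1: bits[0:5] width=5 -> value=1 (bin 00001); offset now 5 = byte 0 bit 5; 35 bits remain
Read 2: bits[5:7] width=2 -> value=3 (bin 11); offset now 7 = byte 0 bit 7; 33 bits remain
Read 3: bits[7:14] width=7 -> value=60 (bin 0111100); offset now 14 = byte 1 bit 6; 26 bits remain
Read 4: bits[14:21] width=7 -> value=18 (bin 0010010); offset now 21 = byte 2 bit 5; 19 bits remain
Read 5: bits[21:26] width=5 -> value=12 (bin 01100); offset now 26 = byte 3 bit 2; 14 bits remain

Answer: value=1 offset=5
value=3 offset=7
value=60 offset=14
value=18 offset=21
value=12 offset=26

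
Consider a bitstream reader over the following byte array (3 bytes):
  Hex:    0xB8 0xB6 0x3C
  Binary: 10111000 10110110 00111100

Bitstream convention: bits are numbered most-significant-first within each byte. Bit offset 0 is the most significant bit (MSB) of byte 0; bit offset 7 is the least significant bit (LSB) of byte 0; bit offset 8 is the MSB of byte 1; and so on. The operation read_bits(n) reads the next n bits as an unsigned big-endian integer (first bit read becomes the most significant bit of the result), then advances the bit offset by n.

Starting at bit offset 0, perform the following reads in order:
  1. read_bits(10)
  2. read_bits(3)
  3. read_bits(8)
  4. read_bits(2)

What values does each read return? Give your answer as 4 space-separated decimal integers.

Read 1: bits[0:10] width=10 -> value=738 (bin 1011100010); offset now 10 = byte 1 bit 2; 14 bits remain
Read 2: bits[10:13] width=3 -> value=6 (bin 110); offset now 13 = byte 1 bit 5; 11 bits remain
Read 3: bits[13:21] width=8 -> value=199 (bin 11000111); offset now 21 = byte 2 bit 5; 3 bits remain
Read 4: bits[21:23] width=2 -> value=2 (bin 10); offset now 23 = byte 2 bit 7; 1 bits remain

Answer: 738 6 199 2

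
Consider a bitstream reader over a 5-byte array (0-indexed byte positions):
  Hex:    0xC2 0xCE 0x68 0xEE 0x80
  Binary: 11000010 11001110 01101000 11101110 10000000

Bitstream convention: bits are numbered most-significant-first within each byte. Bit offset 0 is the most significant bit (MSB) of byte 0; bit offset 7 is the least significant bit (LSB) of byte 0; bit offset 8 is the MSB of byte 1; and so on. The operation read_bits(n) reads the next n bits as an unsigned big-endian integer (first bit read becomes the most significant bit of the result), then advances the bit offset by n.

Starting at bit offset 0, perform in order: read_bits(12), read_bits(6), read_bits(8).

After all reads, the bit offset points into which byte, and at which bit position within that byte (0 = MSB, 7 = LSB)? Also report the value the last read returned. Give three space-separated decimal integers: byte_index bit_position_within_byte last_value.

Answer: 3 2 163

Derivation:
Read 1: bits[0:12] width=12 -> value=3116 (bin 110000101100); offset now 12 = byte 1 bit 4; 28 bits remain
Read 2: bits[12:18] width=6 -> value=57 (bin 111001); offset now 18 = byte 2 bit 2; 22 bits remain
Read 3: bits[18:26] width=8 -> value=163 (bin 10100011); offset now 26 = byte 3 bit 2; 14 bits remain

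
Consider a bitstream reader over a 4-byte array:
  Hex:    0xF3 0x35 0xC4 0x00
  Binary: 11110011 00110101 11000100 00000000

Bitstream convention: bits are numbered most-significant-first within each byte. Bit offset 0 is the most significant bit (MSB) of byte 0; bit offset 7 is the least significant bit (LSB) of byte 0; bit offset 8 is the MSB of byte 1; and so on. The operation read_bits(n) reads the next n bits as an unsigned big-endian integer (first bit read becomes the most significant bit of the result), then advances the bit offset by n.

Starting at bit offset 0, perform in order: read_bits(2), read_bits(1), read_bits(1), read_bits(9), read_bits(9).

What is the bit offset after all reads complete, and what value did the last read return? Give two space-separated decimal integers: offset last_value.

Read 1: bits[0:2] width=2 -> value=3 (bin 11); offset now 2 = byte 0 bit 2; 30 bits remain
Read 2: bits[2:3] width=1 -> value=1 (bin 1); offset now 3 = byte 0 bit 3; 29 bits remain
Read 3: bits[3:4] width=1 -> value=1 (bin 1); offset now 4 = byte 0 bit 4; 28 bits remain
Read 4: bits[4:13] width=9 -> value=102 (bin 001100110); offset now 13 = byte 1 bit 5; 19 bits remain
Read 5: bits[13:22] width=9 -> value=369 (bin 101110001); offset now 22 = byte 2 bit 6; 10 bits remain

Answer: 22 369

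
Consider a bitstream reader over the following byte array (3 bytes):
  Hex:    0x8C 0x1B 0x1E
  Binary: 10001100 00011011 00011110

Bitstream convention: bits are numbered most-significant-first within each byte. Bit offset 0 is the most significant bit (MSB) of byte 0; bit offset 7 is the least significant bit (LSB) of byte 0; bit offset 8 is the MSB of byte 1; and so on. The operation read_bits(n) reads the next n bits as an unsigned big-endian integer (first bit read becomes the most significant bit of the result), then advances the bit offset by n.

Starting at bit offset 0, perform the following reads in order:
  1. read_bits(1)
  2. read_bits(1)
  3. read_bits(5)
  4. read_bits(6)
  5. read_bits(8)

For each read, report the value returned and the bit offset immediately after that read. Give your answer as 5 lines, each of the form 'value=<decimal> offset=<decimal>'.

Answer: value=1 offset=1
value=0 offset=2
value=6 offset=7
value=3 offset=13
value=99 offset=21

Derivation:
Read 1: bits[0:1] width=1 -> value=1 (bin 1); offset now 1 = byte 0 bit 1; 23 bits remain
Read 2: bits[1:2] width=1 -> value=0 (bin 0); offset now 2 = byte 0 bit 2; 22 bits remain
Read 3: bits[2:7] width=5 -> value=6 (bin 00110); offset now 7 = byte 0 bit 7; 17 bits remain
Read 4: bits[7:13] width=6 -> value=3 (bin 000011); offset now 13 = byte 1 bit 5; 11 bits remain
Read 5: bits[13:21] width=8 -> value=99 (bin 01100011); offset now 21 = byte 2 bit 5; 3 bits remain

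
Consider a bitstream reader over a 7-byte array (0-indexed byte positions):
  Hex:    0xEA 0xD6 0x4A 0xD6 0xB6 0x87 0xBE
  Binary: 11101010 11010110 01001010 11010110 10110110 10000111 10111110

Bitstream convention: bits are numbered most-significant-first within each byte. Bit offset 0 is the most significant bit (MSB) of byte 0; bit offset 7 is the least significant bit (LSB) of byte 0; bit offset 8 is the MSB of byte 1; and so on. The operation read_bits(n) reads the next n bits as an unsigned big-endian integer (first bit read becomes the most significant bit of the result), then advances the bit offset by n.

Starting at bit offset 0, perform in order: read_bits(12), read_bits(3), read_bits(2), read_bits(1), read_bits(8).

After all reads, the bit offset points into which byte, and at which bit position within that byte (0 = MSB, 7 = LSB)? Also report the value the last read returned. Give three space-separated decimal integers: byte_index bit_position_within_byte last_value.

Answer: 3 2 43

Derivation:
Read 1: bits[0:12] width=12 -> value=3757 (bin 111010101101); offset now 12 = byte 1 bit 4; 44 bits remain
Read 2: bits[12:15] width=3 -> value=3 (bin 011); offset now 15 = byte 1 bit 7; 41 bits remain
Read 3: bits[15:17] width=2 -> value=0 (bin 00); offset now 17 = byte 2 bit 1; 39 bits remain
Read 4: bits[17:18] width=1 -> value=1 (bin 1); offset now 18 = byte 2 bit 2; 38 bits remain
Read 5: bits[18:26] width=8 -> value=43 (bin 00101011); offset now 26 = byte 3 bit 2; 30 bits remain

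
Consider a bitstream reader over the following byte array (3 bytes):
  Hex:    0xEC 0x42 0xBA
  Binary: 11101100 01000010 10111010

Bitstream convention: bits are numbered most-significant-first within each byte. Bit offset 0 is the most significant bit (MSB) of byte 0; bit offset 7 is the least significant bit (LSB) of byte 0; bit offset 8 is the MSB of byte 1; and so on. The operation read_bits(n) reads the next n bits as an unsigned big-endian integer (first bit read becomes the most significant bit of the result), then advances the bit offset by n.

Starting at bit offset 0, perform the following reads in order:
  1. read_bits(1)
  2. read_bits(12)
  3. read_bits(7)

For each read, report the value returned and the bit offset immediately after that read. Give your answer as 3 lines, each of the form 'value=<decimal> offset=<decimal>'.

Answer: value=1 offset=1
value=3464 offset=13
value=43 offset=20

Derivation:
Read 1: bits[0:1] width=1 -> value=1 (bin 1); offset now 1 = byte 0 bit 1; 23 bits remain
Read 2: bits[1:13] width=12 -> value=3464 (bin 110110001000); offset now 13 = byte 1 bit 5; 11 bits remain
Read 3: bits[13:20] width=7 -> value=43 (bin 0101011); offset now 20 = byte 2 bit 4; 4 bits remain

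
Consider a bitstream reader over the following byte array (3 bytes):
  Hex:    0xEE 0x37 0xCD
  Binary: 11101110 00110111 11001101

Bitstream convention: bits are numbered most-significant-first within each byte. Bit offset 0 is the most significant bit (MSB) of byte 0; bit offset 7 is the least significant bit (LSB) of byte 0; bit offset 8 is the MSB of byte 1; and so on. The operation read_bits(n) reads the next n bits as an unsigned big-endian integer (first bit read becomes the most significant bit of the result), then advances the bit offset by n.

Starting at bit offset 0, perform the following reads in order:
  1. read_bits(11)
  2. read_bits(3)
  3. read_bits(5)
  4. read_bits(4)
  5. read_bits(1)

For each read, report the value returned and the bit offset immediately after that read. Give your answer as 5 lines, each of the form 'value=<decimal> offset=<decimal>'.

Answer: value=1905 offset=11
value=5 offset=14
value=30 offset=19
value=6 offset=23
value=1 offset=24

Derivation:
Read 1: bits[0:11] width=11 -> value=1905 (bin 11101110001); offset now 11 = byte 1 bit 3; 13 bits remain
Read 2: bits[11:14] width=3 -> value=5 (bin 101); offset now 14 = byte 1 bit 6; 10 bits remain
Read 3: bits[14:19] width=5 -> value=30 (bin 11110); offset now 19 = byte 2 bit 3; 5 bits remain
Read 4: bits[19:23] width=4 -> value=6 (bin 0110); offset now 23 = byte 2 bit 7; 1 bits remain
Read 5: bits[23:24] width=1 -> value=1 (bin 1); offset now 24 = byte 3 bit 0; 0 bits remain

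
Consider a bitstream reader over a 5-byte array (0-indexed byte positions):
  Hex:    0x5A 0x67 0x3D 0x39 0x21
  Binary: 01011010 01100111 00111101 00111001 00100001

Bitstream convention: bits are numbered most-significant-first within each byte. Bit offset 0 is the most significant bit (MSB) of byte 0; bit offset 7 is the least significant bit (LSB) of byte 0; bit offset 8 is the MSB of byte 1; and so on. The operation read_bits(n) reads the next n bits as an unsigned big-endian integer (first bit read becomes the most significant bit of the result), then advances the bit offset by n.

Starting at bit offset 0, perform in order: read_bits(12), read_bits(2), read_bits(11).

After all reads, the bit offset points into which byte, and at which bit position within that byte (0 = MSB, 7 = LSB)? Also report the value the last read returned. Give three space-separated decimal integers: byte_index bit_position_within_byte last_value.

Answer: 3 1 1658

Derivation:
Read 1: bits[0:12] width=12 -> value=1446 (bin 010110100110); offset now 12 = byte 1 bit 4; 28 bits remain
Read 2: bits[12:14] width=2 -> value=1 (bin 01); offset now 14 = byte 1 bit 6; 26 bits remain
Read 3: bits[14:25] width=11 -> value=1658 (bin 11001111010); offset now 25 = byte 3 bit 1; 15 bits remain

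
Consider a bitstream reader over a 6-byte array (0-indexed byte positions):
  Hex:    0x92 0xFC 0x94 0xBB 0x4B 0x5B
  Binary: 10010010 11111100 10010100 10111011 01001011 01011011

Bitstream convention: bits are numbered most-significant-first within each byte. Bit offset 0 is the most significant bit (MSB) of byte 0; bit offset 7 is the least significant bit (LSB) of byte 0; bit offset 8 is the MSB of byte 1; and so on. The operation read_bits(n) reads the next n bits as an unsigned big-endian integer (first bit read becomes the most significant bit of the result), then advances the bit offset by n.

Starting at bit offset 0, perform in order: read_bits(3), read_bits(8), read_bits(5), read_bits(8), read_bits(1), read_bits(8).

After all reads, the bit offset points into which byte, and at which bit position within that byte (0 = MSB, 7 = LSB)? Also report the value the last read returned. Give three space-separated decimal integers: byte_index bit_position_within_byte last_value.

Read 1: bits[0:3] width=3 -> value=4 (bin 100); offset now 3 = byte 0 bit 3; 45 bits remain
Read 2: bits[3:11] width=8 -> value=151 (bin 10010111); offset now 11 = byte 1 bit 3; 37 bits remain
Read 3: bits[11:16] width=5 -> value=28 (bin 11100); offset now 16 = byte 2 bit 0; 32 bits remain
Read 4: bits[16:24] width=8 -> value=148 (bin 10010100); offset now 24 = byte 3 bit 0; 24 bits remain
Read 5: bits[24:25] width=1 -> value=1 (bin 1); offset now 25 = byte 3 bit 1; 23 bits remain
Read 6: bits[25:33] width=8 -> value=118 (bin 01110110); offset now 33 = byte 4 bit 1; 15 bits remain

Answer: 4 1 118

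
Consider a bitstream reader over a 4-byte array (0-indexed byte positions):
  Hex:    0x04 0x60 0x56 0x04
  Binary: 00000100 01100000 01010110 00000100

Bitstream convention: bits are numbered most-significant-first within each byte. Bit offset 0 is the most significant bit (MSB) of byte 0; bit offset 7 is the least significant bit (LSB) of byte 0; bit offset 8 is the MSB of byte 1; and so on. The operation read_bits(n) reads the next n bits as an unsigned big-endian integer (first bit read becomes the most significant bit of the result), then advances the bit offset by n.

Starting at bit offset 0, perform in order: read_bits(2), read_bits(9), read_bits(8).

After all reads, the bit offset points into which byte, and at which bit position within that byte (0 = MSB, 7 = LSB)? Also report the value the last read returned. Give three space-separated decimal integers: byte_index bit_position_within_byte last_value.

Answer: 2 3 2

Derivation:
Read 1: bits[0:2] width=2 -> value=0 (bin 00); offset now 2 = byte 0 bit 2; 30 bits remain
Read 2: bits[2:11] width=9 -> value=35 (bin 000100011); offset now 11 = byte 1 bit 3; 21 bits remain
Read 3: bits[11:19] width=8 -> value=2 (bin 00000010); offset now 19 = byte 2 bit 3; 13 bits remain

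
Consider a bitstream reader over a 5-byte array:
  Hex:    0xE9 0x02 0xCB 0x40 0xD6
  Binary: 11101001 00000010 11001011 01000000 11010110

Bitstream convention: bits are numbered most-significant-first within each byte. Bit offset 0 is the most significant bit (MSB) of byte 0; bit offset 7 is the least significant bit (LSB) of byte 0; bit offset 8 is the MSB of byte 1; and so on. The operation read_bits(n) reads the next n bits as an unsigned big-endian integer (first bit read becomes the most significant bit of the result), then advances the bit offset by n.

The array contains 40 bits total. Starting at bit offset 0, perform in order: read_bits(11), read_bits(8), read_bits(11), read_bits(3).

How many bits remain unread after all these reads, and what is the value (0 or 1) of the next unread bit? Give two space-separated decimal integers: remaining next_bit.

Read 1: bits[0:11] width=11 -> value=1864 (bin 11101001000); offset now 11 = byte 1 bit 3; 29 bits remain
Read 2: bits[11:19] width=8 -> value=22 (bin 00010110); offset now 19 = byte 2 bit 3; 21 bits remain
Read 3: bits[19:30] width=11 -> value=720 (bin 01011010000); offset now 30 = byte 3 bit 6; 10 bits remain
Read 4: bits[30:33] width=3 -> value=1 (bin 001); offset now 33 = byte 4 bit 1; 7 bits remain

Answer: 7 1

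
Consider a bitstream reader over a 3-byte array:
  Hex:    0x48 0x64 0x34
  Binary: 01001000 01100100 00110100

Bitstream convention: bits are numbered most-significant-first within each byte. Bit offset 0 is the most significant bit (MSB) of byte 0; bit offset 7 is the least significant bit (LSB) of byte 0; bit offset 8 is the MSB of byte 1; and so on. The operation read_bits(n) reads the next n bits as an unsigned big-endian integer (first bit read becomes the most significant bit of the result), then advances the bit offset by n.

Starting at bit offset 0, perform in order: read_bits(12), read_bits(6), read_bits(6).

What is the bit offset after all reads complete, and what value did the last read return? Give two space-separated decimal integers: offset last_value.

Answer: 24 52

Derivation:
Read 1: bits[0:12] width=12 -> value=1158 (bin 010010000110); offset now 12 = byte 1 bit 4; 12 bits remain
Read 2: bits[12:18] width=6 -> value=16 (bin 010000); offset now 18 = byte 2 bit 2; 6 bits remain
Read 3: bits[18:24] width=6 -> value=52 (bin 110100); offset now 24 = byte 3 bit 0; 0 bits remain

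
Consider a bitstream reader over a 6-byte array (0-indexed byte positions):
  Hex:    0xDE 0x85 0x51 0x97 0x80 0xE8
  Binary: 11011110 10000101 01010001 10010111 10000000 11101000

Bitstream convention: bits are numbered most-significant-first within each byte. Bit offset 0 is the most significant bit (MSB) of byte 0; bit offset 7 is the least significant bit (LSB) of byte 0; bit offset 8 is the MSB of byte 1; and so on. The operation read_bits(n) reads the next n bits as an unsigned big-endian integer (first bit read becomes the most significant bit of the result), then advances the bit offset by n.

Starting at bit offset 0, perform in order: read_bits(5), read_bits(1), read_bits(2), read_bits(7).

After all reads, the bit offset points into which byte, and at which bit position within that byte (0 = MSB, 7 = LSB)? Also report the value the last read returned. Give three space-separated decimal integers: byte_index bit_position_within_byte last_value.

Read 1: bits[0:5] width=5 -> value=27 (bin 11011); offset now 5 = byte 0 bit 5; 43 bits remain
Read 2: bits[5:6] width=1 -> value=1 (bin 1); offset now 6 = byte 0 bit 6; 42 bits remain
Read 3: bits[6:8] width=2 -> value=2 (bin 10); offset now 8 = byte 1 bit 0; 40 bits remain
Read 4: bits[8:15] width=7 -> value=66 (bin 1000010); offset now 15 = byte 1 bit 7; 33 bits remain

Answer: 1 7 66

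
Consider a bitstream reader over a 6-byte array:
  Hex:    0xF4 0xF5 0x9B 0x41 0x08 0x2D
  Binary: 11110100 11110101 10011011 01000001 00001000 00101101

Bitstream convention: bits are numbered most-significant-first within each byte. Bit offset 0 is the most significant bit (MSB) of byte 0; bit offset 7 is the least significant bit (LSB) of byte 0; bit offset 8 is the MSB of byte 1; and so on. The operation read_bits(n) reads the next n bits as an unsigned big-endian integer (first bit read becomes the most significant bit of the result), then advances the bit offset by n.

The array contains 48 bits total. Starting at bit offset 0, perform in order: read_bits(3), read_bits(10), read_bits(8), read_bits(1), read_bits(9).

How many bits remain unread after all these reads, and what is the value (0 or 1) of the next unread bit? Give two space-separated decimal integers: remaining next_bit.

Answer: 17 1

Derivation:
Read 1: bits[0:3] width=3 -> value=7 (bin 111); offset now 3 = byte 0 bit 3; 45 bits remain
Read 2: bits[3:13] width=10 -> value=670 (bin 1010011110); offset now 13 = byte 1 bit 5; 35 bits remain
Read 3: bits[13:21] width=8 -> value=179 (bin 10110011); offset now 21 = byte 2 bit 5; 27 bits remain
Read 4: bits[21:22] width=1 -> value=0 (bin 0); offset now 22 = byte 2 bit 6; 26 bits remain
Read 5: bits[22:31] width=9 -> value=416 (bin 110100000); offset now 31 = byte 3 bit 7; 17 bits remain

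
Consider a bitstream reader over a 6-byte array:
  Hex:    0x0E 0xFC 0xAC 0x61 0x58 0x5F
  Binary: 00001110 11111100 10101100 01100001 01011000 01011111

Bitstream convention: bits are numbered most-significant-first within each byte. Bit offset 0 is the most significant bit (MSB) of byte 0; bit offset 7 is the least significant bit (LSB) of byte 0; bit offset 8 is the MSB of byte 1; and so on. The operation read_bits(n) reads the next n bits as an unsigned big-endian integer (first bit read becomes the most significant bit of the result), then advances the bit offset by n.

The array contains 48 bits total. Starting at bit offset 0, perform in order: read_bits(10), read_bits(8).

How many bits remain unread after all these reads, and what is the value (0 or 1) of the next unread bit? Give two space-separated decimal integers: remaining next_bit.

Answer: 30 1

Derivation:
Read 1: bits[0:10] width=10 -> value=59 (bin 0000111011); offset now 10 = byte 1 bit 2; 38 bits remain
Read 2: bits[10:18] width=8 -> value=242 (bin 11110010); offset now 18 = byte 2 bit 2; 30 bits remain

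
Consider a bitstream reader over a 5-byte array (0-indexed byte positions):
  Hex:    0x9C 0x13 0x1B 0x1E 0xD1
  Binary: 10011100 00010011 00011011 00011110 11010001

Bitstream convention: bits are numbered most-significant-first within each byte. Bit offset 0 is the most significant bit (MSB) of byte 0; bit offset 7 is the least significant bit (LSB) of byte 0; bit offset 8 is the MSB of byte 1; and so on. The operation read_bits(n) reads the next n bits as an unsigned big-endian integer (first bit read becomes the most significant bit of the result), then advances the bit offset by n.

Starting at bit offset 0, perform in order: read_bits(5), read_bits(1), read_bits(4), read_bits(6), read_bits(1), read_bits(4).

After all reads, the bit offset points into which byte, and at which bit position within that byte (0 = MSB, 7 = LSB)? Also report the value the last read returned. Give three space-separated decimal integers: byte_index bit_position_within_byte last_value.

Answer: 2 5 3

Derivation:
Read 1: bits[0:5] width=5 -> value=19 (bin 10011); offset now 5 = byte 0 bit 5; 35 bits remain
Read 2: bits[5:6] width=1 -> value=1 (bin 1); offset now 6 = byte 0 bit 6; 34 bits remain
Read 3: bits[6:10] width=4 -> value=0 (bin 0000); offset now 10 = byte 1 bit 2; 30 bits remain
Read 4: bits[10:16] width=6 -> value=19 (bin 010011); offset now 16 = byte 2 bit 0; 24 bits remain
Read 5: bits[16:17] width=1 -> value=0 (bin 0); offset now 17 = byte 2 bit 1; 23 bits remain
Read 6: bits[17:21] width=4 -> value=3 (bin 0011); offset now 21 = byte 2 bit 5; 19 bits remain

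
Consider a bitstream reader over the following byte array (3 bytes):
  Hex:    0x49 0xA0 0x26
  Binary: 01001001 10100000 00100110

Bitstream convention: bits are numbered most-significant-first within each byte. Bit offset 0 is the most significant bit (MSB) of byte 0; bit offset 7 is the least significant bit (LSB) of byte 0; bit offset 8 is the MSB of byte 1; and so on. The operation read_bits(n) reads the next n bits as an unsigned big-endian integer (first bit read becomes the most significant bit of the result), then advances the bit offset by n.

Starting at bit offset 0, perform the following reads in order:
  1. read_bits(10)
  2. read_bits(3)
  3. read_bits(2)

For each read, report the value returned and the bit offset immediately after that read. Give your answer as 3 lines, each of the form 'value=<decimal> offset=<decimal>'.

Read 1: bits[0:10] width=10 -> value=294 (bin 0100100110); offset now 10 = byte 1 bit 2; 14 bits remain
Read 2: bits[10:13] width=3 -> value=4 (bin 100); offset now 13 = byte 1 bit 5; 11 bits remain
Read 3: bits[13:15] width=2 -> value=0 (bin 00); offset now 15 = byte 1 bit 7; 9 bits remain

Answer: value=294 offset=10
value=4 offset=13
value=0 offset=15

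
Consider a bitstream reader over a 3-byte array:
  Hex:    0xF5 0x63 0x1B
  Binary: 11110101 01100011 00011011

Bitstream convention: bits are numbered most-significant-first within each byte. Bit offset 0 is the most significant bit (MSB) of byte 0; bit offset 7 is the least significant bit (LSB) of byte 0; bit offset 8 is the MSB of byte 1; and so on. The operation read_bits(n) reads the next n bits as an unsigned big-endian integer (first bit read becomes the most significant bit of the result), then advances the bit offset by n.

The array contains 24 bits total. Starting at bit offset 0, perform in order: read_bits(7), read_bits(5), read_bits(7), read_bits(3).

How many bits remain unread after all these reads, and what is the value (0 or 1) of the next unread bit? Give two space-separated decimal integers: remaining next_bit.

Answer: 2 1

Derivation:
Read 1: bits[0:7] width=7 -> value=122 (bin 1111010); offset now 7 = byte 0 bit 7; 17 bits remain
Read 2: bits[7:12] width=5 -> value=22 (bin 10110); offset now 12 = byte 1 bit 4; 12 bits remain
Read 3: bits[12:19] width=7 -> value=24 (bin 0011000); offset now 19 = byte 2 bit 3; 5 bits remain
Read 4: bits[19:22] width=3 -> value=6 (bin 110); offset now 22 = byte 2 bit 6; 2 bits remain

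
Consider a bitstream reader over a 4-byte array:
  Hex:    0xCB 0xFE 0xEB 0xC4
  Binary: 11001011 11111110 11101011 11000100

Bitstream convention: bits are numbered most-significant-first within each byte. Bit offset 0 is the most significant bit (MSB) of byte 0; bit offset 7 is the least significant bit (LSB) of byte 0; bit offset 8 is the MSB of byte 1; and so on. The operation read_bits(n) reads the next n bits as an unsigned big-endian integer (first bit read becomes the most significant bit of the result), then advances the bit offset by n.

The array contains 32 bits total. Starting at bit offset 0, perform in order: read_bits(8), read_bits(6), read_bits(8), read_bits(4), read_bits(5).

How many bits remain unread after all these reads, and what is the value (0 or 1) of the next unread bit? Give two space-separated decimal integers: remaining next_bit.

Answer: 1 0

Derivation:
Read 1: bits[0:8] width=8 -> value=203 (bin 11001011); offset now 8 = byte 1 bit 0; 24 bits remain
Read 2: bits[8:14] width=6 -> value=63 (bin 111111); offset now 14 = byte 1 bit 6; 18 bits remain
Read 3: bits[14:22] width=8 -> value=186 (bin 10111010); offset now 22 = byte 2 bit 6; 10 bits remain
Read 4: bits[22:26] width=4 -> value=15 (bin 1111); offset now 26 = byte 3 bit 2; 6 bits remain
Read 5: bits[26:31] width=5 -> value=2 (bin 00010); offset now 31 = byte 3 bit 7; 1 bits remain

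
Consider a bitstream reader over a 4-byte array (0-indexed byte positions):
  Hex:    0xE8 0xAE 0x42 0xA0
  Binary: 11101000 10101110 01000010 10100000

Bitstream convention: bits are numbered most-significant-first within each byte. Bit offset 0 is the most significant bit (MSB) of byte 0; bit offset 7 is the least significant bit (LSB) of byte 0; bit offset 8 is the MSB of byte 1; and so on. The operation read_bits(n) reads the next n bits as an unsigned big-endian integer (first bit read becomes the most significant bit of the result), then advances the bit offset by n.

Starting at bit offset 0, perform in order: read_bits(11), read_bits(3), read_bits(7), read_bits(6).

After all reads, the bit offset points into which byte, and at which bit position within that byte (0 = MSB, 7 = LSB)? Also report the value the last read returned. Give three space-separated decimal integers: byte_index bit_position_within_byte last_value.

Read 1: bits[0:11] width=11 -> value=1861 (bin 11101000101); offset now 11 = byte 1 bit 3; 21 bits remain
Read 2: bits[11:14] width=3 -> value=3 (bin 011); offset now 14 = byte 1 bit 6; 18 bits remain
Read 3: bits[14:21] width=7 -> value=72 (bin 1001000); offset now 21 = byte 2 bit 5; 11 bits remain
Read 4: bits[21:27] width=6 -> value=21 (bin 010101); offset now 27 = byte 3 bit 3; 5 bits remain

Answer: 3 3 21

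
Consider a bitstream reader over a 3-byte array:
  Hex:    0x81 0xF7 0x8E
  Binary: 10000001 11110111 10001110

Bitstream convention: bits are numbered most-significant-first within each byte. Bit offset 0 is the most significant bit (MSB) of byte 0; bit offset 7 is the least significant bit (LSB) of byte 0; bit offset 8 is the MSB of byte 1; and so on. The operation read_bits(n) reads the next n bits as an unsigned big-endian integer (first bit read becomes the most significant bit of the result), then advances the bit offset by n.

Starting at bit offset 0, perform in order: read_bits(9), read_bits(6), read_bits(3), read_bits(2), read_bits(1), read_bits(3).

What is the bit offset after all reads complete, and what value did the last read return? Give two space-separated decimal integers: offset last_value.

Answer: 24 6

Derivation:
Read 1: bits[0:9] width=9 -> value=259 (bin 100000011); offset now 9 = byte 1 bit 1; 15 bits remain
Read 2: bits[9:15] width=6 -> value=59 (bin 111011); offset now 15 = byte 1 bit 7; 9 bits remain
Read 3: bits[15:18] width=3 -> value=6 (bin 110); offset now 18 = byte 2 bit 2; 6 bits remain
Read 4: bits[18:20] width=2 -> value=0 (bin 00); offset now 20 = byte 2 bit 4; 4 bits remain
Read 5: bits[20:21] width=1 -> value=1 (bin 1); offset now 21 = byte 2 bit 5; 3 bits remain
Read 6: bits[21:24] width=3 -> value=6 (bin 110); offset now 24 = byte 3 bit 0; 0 bits remain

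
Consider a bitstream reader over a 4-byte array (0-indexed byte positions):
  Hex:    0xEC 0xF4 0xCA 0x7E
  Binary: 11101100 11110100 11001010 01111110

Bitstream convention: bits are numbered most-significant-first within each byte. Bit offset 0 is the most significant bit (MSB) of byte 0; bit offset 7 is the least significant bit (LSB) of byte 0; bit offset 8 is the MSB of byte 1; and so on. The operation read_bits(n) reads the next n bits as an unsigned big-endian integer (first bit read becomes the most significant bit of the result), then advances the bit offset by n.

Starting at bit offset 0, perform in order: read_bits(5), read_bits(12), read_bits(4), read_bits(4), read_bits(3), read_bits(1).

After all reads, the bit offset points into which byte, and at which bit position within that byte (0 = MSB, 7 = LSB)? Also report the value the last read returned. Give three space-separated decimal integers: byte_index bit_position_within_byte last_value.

Read 1: bits[0:5] width=5 -> value=29 (bin 11101); offset now 5 = byte 0 bit 5; 27 bits remain
Read 2: bits[5:17] width=12 -> value=2537 (bin 100111101001); offset now 17 = byte 2 bit 1; 15 bits remain
Read 3: bits[17:21] width=4 -> value=9 (bin 1001); offset now 21 = byte 2 bit 5; 11 bits remain
Read 4: bits[21:25] width=4 -> value=4 (bin 0100); offset now 25 = byte 3 bit 1; 7 bits remain
Read 5: bits[25:28] width=3 -> value=7 (bin 111); offset now 28 = byte 3 bit 4; 4 bits remain
Read 6: bits[28:29] width=1 -> value=1 (bin 1); offset now 29 = byte 3 bit 5; 3 bits remain

Answer: 3 5 1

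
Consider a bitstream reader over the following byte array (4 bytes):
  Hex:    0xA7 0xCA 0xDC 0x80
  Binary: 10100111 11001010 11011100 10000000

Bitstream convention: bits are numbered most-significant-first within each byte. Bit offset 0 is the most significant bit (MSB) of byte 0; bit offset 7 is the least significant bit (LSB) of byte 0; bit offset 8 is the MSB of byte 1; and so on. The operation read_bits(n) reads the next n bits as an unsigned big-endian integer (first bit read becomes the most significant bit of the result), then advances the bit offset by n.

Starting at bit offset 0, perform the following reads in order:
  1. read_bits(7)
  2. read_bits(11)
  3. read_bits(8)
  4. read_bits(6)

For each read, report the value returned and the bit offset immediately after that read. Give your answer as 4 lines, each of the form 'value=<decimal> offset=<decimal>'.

Read 1: bits[0:7] width=7 -> value=83 (bin 1010011); offset now 7 = byte 0 bit 7; 25 bits remain
Read 2: bits[7:18] width=11 -> value=1835 (bin 11100101011); offset now 18 = byte 2 bit 2; 14 bits remain
Read 3: bits[18:26] width=8 -> value=114 (bin 01110010); offset now 26 = byte 3 bit 2; 6 bits remain
Read 4: bits[26:32] width=6 -> value=0 (bin 000000); offset now 32 = byte 4 bit 0; 0 bits remain

Answer: value=83 offset=7
value=1835 offset=18
value=114 offset=26
value=0 offset=32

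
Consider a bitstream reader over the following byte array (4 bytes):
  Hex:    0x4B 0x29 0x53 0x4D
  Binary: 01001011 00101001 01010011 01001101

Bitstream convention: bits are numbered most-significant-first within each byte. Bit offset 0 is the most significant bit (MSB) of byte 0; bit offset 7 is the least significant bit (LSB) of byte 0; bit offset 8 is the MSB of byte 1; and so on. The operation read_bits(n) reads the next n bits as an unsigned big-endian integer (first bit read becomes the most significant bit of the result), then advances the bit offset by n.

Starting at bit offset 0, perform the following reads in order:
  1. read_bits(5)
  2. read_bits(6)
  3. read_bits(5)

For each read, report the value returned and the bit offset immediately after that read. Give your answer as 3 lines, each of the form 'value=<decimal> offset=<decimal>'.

Read 1: bits[0:5] width=5 -> value=9 (bin 01001); offset now 5 = byte 0 bit 5; 27 bits remain
Read 2: bits[5:11] width=6 -> value=25 (bin 011001); offset now 11 = byte 1 bit 3; 21 bits remain
Read 3: bits[11:16] width=5 -> value=9 (bin 01001); offset now 16 = byte 2 bit 0; 16 bits remain

Answer: value=9 offset=5
value=25 offset=11
value=9 offset=16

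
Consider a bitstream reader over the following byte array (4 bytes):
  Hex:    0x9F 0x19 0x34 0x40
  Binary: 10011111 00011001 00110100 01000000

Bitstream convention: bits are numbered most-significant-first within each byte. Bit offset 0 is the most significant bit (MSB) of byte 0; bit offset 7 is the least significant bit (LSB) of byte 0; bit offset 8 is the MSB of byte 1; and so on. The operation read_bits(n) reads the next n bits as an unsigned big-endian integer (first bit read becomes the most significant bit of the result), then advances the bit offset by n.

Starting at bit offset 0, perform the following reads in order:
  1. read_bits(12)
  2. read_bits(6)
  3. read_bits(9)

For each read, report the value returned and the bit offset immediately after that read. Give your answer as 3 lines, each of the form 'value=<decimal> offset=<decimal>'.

Answer: value=2545 offset=12
value=36 offset=18
value=418 offset=27

Derivation:
Read 1: bits[0:12] width=12 -> value=2545 (bin 100111110001); offset now 12 = byte 1 bit 4; 20 bits remain
Read 2: bits[12:18] width=6 -> value=36 (bin 100100); offset now 18 = byte 2 bit 2; 14 bits remain
Read 3: bits[18:27] width=9 -> value=418 (bin 110100010); offset now 27 = byte 3 bit 3; 5 bits remain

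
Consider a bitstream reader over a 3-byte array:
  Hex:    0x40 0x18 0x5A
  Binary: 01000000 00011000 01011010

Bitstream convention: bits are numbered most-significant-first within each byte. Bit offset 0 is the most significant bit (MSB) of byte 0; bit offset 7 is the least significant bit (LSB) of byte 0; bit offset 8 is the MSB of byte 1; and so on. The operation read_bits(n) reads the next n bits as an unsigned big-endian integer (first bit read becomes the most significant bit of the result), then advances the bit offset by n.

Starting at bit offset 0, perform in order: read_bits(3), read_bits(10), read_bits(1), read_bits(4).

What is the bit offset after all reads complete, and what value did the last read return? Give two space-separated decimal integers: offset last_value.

Read 1: bits[0:3] width=3 -> value=2 (bin 010); offset now 3 = byte 0 bit 3; 21 bits remain
Read 2: bits[3:13] width=10 -> value=3 (bin 0000000011); offset now 13 = byte 1 bit 5; 11 bits remain
Read 3: bits[13:14] width=1 -> value=0 (bin 0); offset now 14 = byte 1 bit 6; 10 bits remain
Read 4: bits[14:18] width=4 -> value=1 (bin 0001); offset now 18 = byte 2 bit 2; 6 bits remain

Answer: 18 1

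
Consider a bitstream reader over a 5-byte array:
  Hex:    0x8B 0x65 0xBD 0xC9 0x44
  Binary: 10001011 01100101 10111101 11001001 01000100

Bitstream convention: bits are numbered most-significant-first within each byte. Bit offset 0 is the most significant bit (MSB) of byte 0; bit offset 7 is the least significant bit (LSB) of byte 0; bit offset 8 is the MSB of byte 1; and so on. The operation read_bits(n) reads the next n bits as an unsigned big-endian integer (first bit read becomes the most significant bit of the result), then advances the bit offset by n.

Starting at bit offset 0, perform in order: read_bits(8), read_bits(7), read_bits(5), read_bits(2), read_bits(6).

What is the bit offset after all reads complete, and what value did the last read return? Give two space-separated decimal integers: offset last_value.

Answer: 28 28

Derivation:
Read 1: bits[0:8] width=8 -> value=139 (bin 10001011); offset now 8 = byte 1 bit 0; 32 bits remain
Read 2: bits[8:15] width=7 -> value=50 (bin 0110010); offset now 15 = byte 1 bit 7; 25 bits remain
Read 3: bits[15:20] width=5 -> value=27 (bin 11011); offset now 20 = byte 2 bit 4; 20 bits remain
Read 4: bits[20:22] width=2 -> value=3 (bin 11); offset now 22 = byte 2 bit 6; 18 bits remain
Read 5: bits[22:28] width=6 -> value=28 (bin 011100); offset now 28 = byte 3 bit 4; 12 bits remain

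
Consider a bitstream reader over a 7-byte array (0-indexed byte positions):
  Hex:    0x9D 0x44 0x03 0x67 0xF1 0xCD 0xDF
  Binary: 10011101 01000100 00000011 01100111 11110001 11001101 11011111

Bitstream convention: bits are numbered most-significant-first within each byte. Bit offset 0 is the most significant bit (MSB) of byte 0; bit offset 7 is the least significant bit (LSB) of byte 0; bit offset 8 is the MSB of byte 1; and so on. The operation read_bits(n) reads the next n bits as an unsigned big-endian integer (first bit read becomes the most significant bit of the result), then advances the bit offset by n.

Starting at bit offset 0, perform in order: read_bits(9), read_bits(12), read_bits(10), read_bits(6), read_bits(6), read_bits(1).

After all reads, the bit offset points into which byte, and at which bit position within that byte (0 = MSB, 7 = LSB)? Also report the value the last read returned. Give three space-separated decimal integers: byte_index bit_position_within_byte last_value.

Answer: 5 4 0

Derivation:
Read 1: bits[0:9] width=9 -> value=314 (bin 100111010); offset now 9 = byte 1 bit 1; 47 bits remain
Read 2: bits[9:21] width=12 -> value=2176 (bin 100010000000); offset now 21 = byte 2 bit 5; 35 bits remain
Read 3: bits[21:31] width=10 -> value=435 (bin 0110110011); offset now 31 = byte 3 bit 7; 25 bits remain
Read 4: bits[31:37] width=6 -> value=62 (bin 111110); offset now 37 = byte 4 bit 5; 19 bits remain
Read 5: bits[37:43] width=6 -> value=14 (bin 001110); offset now 43 = byte 5 bit 3; 13 bits remain
Read 6: bits[43:44] width=1 -> value=0 (bin 0); offset now 44 = byte 5 bit 4; 12 bits remain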